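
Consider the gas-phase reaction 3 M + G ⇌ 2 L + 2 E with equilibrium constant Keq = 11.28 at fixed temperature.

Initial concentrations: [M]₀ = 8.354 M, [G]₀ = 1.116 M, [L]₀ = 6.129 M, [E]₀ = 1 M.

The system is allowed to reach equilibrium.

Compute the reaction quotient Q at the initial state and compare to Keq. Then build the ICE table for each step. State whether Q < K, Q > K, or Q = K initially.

Q₀ = 0.05773; Q < K (proceeds forward)

Q₀ = 0.05773 vs Keq = 11.28 ⇒ Q<K, forward
Step 1:
                  M         G         L         E
  I           8.354     1.116     6.129         1
  C          -2.658   -0.8859     1.772     1.772
  E           5.696    0.2301     7.901     2.772
  solve Keq expr → x = 0.8859; check Q = 11.28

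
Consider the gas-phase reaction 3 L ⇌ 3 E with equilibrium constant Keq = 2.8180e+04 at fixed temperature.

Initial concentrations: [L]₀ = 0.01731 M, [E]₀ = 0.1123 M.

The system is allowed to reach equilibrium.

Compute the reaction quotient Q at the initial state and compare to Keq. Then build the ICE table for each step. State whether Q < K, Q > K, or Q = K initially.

Q₀ = 273.1; Q < K (proceeds forward)

Q₀ = 273.1 vs Keq = 2.8180e+04 ⇒ Q<K, forward
Step 1:
                  L         E
  Initial   0.01731    0.1123
  Change   -0.01319   0.01319
  Equil    0.004124    0.1255
  solve Keq expr → x = 0.004395; check Q = 2.8180e+04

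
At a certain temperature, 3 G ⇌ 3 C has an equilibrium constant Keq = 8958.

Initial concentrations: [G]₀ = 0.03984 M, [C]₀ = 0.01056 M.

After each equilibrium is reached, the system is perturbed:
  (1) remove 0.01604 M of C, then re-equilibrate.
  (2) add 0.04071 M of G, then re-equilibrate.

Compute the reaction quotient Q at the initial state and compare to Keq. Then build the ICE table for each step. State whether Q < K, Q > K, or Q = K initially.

Q₀ = 0.01862; Q < K (proceeds forward)

Q₀ = 0.01862 vs Keq = 8958 ⇒ Q<K, forward
Step 1:
                   G          C
  init       0.03984    0.01056
  Δ         -0.03752    0.03752
  eq        0.002315    0.04808
  solve Keq expr → x = 0.01251; check Q = 8958
Then remove 0.01604 M of C.
Step 2:
                   G          C
  init      0.002315    0.03204
  Δ       -7.3685e-04 7.3685e-04
  eq        0.001578    0.03278
  solve Keq expr → x = 2.4562e-04; check Q = 8958
Then add 0.04071 M of G.
Step 3:
                   G          C
  init       0.04229    0.03278
  Δ         -0.03884    0.03884
  eq        0.003449    0.07162
  solve Keq expr → x = 0.01295; check Q = 8958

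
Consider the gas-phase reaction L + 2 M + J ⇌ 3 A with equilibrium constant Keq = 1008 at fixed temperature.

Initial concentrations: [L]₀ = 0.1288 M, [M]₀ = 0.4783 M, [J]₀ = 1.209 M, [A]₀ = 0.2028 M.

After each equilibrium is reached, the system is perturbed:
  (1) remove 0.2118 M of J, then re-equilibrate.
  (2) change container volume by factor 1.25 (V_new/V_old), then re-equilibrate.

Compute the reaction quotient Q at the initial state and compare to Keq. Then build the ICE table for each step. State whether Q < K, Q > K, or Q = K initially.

Q₀ = 0.2341 vs Keq = 1008 ⇒ Q<K, forward
Step 1:
                   L          M          J          A
  Initial     0.1288     0.4783      1.209     0.2028
  Change     -0.1254    -0.2507    -0.1254     0.3761
  Equil      0.00343     0.2276      1.084     0.5789
  solve Keq expr → x = 0.1254; check Q = 1008
Then remove 0.2118 M of J.
Step 2:
                   L          M          J          A
  Initial    0.00343     0.2276     0.8718     0.5789
  Change  7.2828e-04   0.001457 7.2828e-04  -0.002185
  Equil     0.004158      0.229     0.8726     0.5767
  solve Keq expr → x = -7.2828e-04; check Q = 1008
Then change container volume by factor 1.25 (V_new/V_old).
Step 3:
                   L          M          J          A
  Initial   0.003327     0.1832      0.698     0.4614
  Change  7.0778e-04   0.001416 7.0778e-04  -0.002123
  Equil     0.004034     0.1846     0.6988     0.4593
  solve Keq expr → x = -7.0778e-04; check Q = 1008

Q₀ = 0.2341; Q < K (proceeds forward)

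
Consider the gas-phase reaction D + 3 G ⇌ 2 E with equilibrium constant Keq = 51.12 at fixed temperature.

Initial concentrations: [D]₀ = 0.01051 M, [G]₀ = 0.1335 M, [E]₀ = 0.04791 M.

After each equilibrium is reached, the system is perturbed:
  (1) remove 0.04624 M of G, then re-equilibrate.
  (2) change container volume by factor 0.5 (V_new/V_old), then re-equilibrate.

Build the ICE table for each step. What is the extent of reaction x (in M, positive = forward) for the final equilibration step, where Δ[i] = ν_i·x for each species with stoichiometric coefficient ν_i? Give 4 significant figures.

Q₀ = 91.79 vs Keq = 51.12 ⇒ Q>K, reverse
Step 1:
                    D           G           E
  I           0.01051      0.1335     0.04791
  C          0.002447     0.00734   -0.004894
  E           0.01296      0.1408     0.04302
  solve Keq expr → x = -0.002447; check Q = 51.12
Then remove 0.04624 M of G.
Step 2:
                    D           G           E
  I           0.01296      0.0946     0.04302
  C          0.004601      0.0138   -0.009202
  E           0.01756      0.1084     0.03381
  solve Keq expr → x = -0.004601; check Q = 51.12
Then change container volume by factor 0.5 (V_new/V_old).
Step 3:
                    D           G           E
  I           0.03512      0.2168     0.06763
  C          -0.01064    -0.03193     0.02129
  E           0.02447      0.1849     0.08891
  solve Keq expr → x = 0.01064; check Q = 51.12

x = 0.01064 M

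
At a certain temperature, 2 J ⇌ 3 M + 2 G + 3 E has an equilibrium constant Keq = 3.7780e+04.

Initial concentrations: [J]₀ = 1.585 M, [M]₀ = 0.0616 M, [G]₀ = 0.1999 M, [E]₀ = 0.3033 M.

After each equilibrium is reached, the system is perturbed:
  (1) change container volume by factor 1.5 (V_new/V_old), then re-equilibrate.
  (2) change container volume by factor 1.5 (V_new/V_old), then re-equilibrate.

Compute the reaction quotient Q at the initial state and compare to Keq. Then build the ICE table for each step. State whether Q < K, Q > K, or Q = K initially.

Q₀ = 1.0374e-07; Q < K (proceeds forward)

Q₀ = 1.0374e-07 vs Keq = 3.7780e+04 ⇒ Q<K, forward
Step 1:
                  J         M         G         E
  Initial     1.585    0.0616    0.1999    0.3033
  Change     -1.469     2.203     1.469     2.203
  Equil      0.1161     2.265     1.669     2.507
  solve Keq expr → x = 0.7344; check Q = 3.7780e+04
Then change container volume by factor 1.5 (V_new/V_old).
Step 2:
                  J         M         G         E
  Initial   0.07742      1.51     1.113     1.671
  Change    -0.0499   0.07485    0.0499   0.07485
  Equil     0.02752     1.585     1.162     1.746
  solve Keq expr → x = 0.02495; check Q = 3.7780e+04
Then change container volume by factor 1.5 (V_new/V_old).
Step 3:
                  J         M         G         E
  Initial   0.01835     1.057    0.7749     1.164
  Change   -0.01254   0.01881   0.01254   0.01881
  Equil    0.005811     1.075    0.7875     1.183
  solve Keq expr → x = 0.006269; check Q = 3.7780e+04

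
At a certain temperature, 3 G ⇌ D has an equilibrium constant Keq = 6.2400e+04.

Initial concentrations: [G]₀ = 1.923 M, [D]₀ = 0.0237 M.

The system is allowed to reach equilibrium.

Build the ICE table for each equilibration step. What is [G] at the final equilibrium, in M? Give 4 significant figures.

Q₀ = 0.003333 vs Keq = 6.2400e+04 ⇒ Q<K, forward
Step 1:
                   G          D
  init         1.923     0.0237
  Δ           -1.901     0.6337
  eq         0.02192     0.6574
  solve Keq expr → x = 0.6337; check Q = 6.2400e+04

[G]_eq = 0.02192 M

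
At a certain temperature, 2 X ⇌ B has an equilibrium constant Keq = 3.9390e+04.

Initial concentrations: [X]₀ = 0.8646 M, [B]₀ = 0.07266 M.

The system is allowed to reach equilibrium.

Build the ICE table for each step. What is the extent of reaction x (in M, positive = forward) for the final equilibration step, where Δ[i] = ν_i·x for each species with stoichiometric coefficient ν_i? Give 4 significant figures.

Q₀ = 0.0972 vs Keq = 3.9390e+04 ⇒ Q<K, forward
Step 1:
                   X          B
  I           0.8646    0.07266
  C           -0.861     0.4305
  E         0.003574     0.5032
  solve Keq expr → x = 0.4305; check Q = 3.9390e+04

x = 0.4305 M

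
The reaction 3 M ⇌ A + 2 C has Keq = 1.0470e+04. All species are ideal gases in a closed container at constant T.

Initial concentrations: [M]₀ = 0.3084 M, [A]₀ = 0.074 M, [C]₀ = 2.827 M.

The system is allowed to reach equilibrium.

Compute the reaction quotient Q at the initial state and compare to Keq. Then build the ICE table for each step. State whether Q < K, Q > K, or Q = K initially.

Q₀ = 20.16; Q < K (proceeds forward)

Q₀ = 20.16 vs Keq = 1.0470e+04 ⇒ Q<K, forward
Step 1:
                   M          A          C
  Initial     0.3084      0.074      2.827
  Change     -0.2568    0.08561     0.1712
  Equil      0.05156     0.1596      2.998
  solve Keq expr → x = 0.08561; check Q = 1.0470e+04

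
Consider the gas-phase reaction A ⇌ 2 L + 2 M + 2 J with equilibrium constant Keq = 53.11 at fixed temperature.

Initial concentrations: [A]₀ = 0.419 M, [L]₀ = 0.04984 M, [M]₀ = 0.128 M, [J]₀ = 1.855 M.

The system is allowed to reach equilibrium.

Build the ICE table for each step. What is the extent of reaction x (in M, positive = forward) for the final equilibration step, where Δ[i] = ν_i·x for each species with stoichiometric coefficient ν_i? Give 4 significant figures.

x = 0.3636 M

Q₀ = 3.3423e-04 vs Keq = 53.11 ⇒ Q<K, forward
Step 1:
                  A         L         M         J
  init        0.419   0.04984     0.128     1.855
  Δ         -0.3636    0.7272    0.7272    0.7272
  eq        0.05542     0.777    0.8552     2.582
  solve Keq expr → x = 0.3636; check Q = 53.11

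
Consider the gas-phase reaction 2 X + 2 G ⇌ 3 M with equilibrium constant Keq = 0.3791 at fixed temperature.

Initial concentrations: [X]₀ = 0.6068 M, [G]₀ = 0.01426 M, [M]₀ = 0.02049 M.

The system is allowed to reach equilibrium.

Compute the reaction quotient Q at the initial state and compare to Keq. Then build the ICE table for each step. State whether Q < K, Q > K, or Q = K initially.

Q₀ = 0.1149; Q < K (proceeds forward)

Q₀ = 0.1149 vs Keq = 0.3791 ⇒ Q<K, forward
Step 1:
                  X         G         M
  I          0.6068   0.01426   0.02049
  C        -0.00332  -0.00332   0.00498
  E          0.6035   0.01094   0.02547
  solve Keq expr → x = 0.00166; check Q = 0.3791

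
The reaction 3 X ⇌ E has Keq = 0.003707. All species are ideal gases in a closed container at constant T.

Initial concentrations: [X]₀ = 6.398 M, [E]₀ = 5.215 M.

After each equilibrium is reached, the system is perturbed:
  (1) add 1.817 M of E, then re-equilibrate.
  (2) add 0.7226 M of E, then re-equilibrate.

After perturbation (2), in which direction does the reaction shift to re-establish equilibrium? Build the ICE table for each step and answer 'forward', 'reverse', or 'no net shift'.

Q₀ = 0.01991 vs Keq = 0.003707 ⇒ Q>K, reverse
Step 1:
                   X          E
  init         6.398      5.215
  Δ            3.811      -1.27
  eq           10.21      3.945
  solve Keq expr → x = -1.27; check Q = 0.003707
Then add 1.817 M of E.
Step 2:
                   X          E
  init         10.21      5.762
  Δ            1.119    -0.3729
  eq           11.33      5.389
  solve Keq expr → x = -0.3729; check Q = 0.003707
Then add 0.7226 M of E.
Step 3:
                   X          E
  init         11.33      6.111
  Δ           0.3989     -0.133
  eq           11.73      5.978
  solve Keq expr → x = -0.133; check Q = 0.003707

Direction: reverse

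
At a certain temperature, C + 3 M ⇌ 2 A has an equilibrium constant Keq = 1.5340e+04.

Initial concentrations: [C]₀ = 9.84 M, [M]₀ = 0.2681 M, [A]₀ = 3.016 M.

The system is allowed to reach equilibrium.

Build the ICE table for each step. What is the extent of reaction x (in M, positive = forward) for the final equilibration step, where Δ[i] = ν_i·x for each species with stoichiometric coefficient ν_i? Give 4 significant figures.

Q₀ = 47.97 vs Keq = 1.5340e+04 ⇒ Q<K, forward
Step 1:
                    C           M           A
  I              9.84      0.2681       3.016
  C          -0.07583     -0.2275      0.1517
  E             9.764     0.04061       3.168
  solve Keq expr → x = 0.07583; check Q = 1.5340e+04

x = 0.07583 M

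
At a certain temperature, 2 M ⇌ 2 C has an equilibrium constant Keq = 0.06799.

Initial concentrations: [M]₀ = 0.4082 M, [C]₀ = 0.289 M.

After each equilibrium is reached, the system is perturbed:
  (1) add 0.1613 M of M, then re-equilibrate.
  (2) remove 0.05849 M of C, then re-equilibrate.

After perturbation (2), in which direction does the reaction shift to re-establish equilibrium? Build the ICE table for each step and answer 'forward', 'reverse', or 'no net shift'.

Q₀ = 0.5012 vs Keq = 0.06799 ⇒ Q>K, reverse
Step 1:
                    M           C
  I            0.4082       0.289
  C            0.1448     -0.1448
  E             0.553      0.1442
  solve Keq expr → x = -0.0724; check Q = 0.06799
Then add 0.1613 M of M.
Step 2:
                    M           C
  I            0.7143      0.1442
  C          -0.03336     0.03336
  E            0.6809      0.1776
  solve Keq expr → x = 0.01668; check Q = 0.06799
Then remove 0.05849 M of C.
Step 3:
                    M           C
  I            0.6809      0.1191
  C          -0.04639     0.04639
  E            0.6346      0.1655
  solve Keq expr → x = 0.0232; check Q = 0.06799

Direction: forward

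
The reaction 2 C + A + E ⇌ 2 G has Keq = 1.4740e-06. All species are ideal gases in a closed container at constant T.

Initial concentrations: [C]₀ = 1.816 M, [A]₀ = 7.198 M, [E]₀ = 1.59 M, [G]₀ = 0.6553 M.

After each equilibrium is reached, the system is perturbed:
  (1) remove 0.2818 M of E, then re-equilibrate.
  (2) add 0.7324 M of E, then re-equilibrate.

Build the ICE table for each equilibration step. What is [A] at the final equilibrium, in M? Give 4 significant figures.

Q₀ = 0.01138 vs Keq = 1.4740e-06 ⇒ Q>K, reverse
Step 1:
                   C          A          E          G
  Initial      1.816      7.198       1.59     0.6553
  Change       0.644      0.322      0.322     -0.644
  Equil         2.46       7.52      1.912    0.01132
  solve Keq expr → x = -0.322; check Q = 1.4740e-06
Then remove 0.2818 M of E.
Step 2:
                   C          A          E          G
  Initial       2.46       7.52       1.63    0.01132
  Change  8.6246e-04 4.3123e-04 4.3123e-04 -8.6246e-04
  Equil        2.461       7.52      1.631    0.01046
  solve Keq expr → x = -4.3123e-04; check Q = 1.4740e-06
Then add 0.7324 M of E.
Step 3:
                   C          A          E          G
  Initial      2.461       7.52      2.363    0.01046
  Change   -0.002118  -0.001059  -0.001059   0.002118
  Equil        2.459      7.519      2.362    0.01258
  solve Keq expr → x = 0.001059; check Q = 1.4740e-06

[A]_eq = 7.519 M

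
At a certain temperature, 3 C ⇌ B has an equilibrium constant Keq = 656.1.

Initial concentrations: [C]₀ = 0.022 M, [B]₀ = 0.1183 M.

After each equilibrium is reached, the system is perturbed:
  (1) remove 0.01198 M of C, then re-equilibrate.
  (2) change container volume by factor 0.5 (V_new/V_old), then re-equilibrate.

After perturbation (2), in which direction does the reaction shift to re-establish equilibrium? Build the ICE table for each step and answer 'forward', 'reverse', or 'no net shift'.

Direction: forward

Q₀ = 1.1110e+04 vs Keq = 656.1 ⇒ Q>K, reverse
Step 1:
                    C           B
  Initial       0.022      0.1183
  Change       0.0327     -0.0109
  Equil        0.0547      0.1074
  solve Keq expr → x = -0.0109; check Q = 656.1
Then remove 0.01198 M of C.
Step 2:
                    C           B
  Initial     0.04272      0.1074
  Change      0.01133   -0.003777
  Equil       0.05405      0.1036
  solve Keq expr → x = -0.003777; check Q = 656.1
Then change container volume by factor 0.5 (V_new/V_old).
Step 3:
                    C           B
  Initial      0.1081      0.2072
  Change     -0.03862     0.01287
  Equil       0.06949      0.2201
  solve Keq expr → x = 0.01287; check Q = 656.1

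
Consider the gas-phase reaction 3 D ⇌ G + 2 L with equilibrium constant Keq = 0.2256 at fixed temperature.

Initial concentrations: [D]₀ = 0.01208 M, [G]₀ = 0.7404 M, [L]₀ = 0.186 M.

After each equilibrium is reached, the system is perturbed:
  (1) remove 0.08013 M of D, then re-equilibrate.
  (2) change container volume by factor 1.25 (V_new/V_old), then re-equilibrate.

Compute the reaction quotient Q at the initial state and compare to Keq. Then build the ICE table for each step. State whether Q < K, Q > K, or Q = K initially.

Q₀ = 1.4531e+04; Q > K (proceeds reverse)

Q₀ = 1.4531e+04 vs Keq = 0.2256 ⇒ Q>K, reverse
Step 1:
                  D         G         L
  I         0.01208    0.7404     0.186
  C          0.1964  -0.06548    -0.131
  E          0.2085    0.6749   0.05505
  solve Keq expr → x = -0.06548; check Q = 0.2256
Then remove 0.08013 M of D.
Step 2:
                  D         G         L
  I          0.1284    0.6749   0.05505
  C         0.02837 -0.009456  -0.01891
  E          0.1567    0.6655   0.03613
  solve Keq expr → x = -0.009456; check Q = 0.2256
Then change container volume by factor 1.25 (V_new/V_old).
Step 3:
                  D         G         L
  I          0.1254    0.5324   0.02891
  C               0         0         0
  E          0.1254    0.5324   0.02891
  solve Keq expr → x = 0; check Q = 0.2256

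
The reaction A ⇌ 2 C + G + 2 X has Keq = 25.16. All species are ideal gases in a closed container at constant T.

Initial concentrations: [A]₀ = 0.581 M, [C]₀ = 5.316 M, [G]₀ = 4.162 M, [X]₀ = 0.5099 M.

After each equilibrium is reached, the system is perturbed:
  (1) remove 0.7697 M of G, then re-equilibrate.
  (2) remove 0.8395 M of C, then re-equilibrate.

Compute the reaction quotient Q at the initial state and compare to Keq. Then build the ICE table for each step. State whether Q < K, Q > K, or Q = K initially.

Q₀ = 52.63; Q > K (proceeds reverse)

Q₀ = 52.63 vs Keq = 25.16 ⇒ Q>K, reverse
Step 1:
                   A          C          G          X
  init         0.581      5.316      4.162     0.5099
  Δ          0.06333    -0.1267   -0.06333    -0.1267
  eq          0.6443      5.189      4.099     0.3832
  solve Keq expr → x = -0.06333; check Q = 25.16
Then remove 0.7697 M of G.
Step 2:
                   A          C          G          X
  init        0.6443      5.189      3.329     0.3832
  Δ         -0.01644    0.03288    0.01644    0.03288
  eq          0.6279      5.222      3.345     0.4161
  solve Keq expr → x = 0.01644; check Q = 25.16
Then remove 0.8395 M of C.
Step 3:
                   A          C          G          X
  init        0.6279      4.383      3.345     0.4161
  Δ         -0.02965     0.0593    0.02965     0.0593
  eq          0.5982      4.442      3.375     0.4754
  solve Keq expr → x = 0.02965; check Q = 25.16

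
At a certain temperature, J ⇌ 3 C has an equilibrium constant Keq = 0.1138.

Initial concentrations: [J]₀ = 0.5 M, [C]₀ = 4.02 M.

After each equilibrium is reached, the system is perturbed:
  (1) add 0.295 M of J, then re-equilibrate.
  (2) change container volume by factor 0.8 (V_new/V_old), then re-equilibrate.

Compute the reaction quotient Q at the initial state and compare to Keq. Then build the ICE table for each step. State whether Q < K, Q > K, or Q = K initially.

Q₀ = 129.9 vs Keq = 0.1138 ⇒ Q>K, reverse
Step 1:
                  J         C
  I             0.5      4.02
  C           1.149    -3.447
  E           1.649    0.5725
  solve Keq expr → x = -1.149; check Q = 0.1138
Then add 0.295 M of J.
Step 2:
                  J         C
  I           1.944    0.5725
  C         -0.0104    0.0312
  E           1.934    0.6037
  solve Keq expr → x = 0.0104; check Q = 0.1138
Then change container volume by factor 0.8 (V_new/V_old).
Step 3:
                  J         C
  I           2.417    0.7547
  C         0.03377   -0.1013
  E           2.451    0.6534
  solve Keq expr → x = -0.03377; check Q = 0.1138

Q₀ = 129.9; Q > K (proceeds reverse)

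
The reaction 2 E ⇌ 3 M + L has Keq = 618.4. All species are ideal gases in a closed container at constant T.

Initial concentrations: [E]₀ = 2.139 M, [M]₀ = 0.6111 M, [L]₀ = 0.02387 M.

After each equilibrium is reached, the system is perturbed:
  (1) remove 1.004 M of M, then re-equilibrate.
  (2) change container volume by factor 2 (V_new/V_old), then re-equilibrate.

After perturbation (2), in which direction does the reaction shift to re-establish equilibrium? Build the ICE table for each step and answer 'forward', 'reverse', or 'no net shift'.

Direction: forward

Q₀ = 0.001191 vs Keq = 618.4 ⇒ Q<K, forward
Step 1:
                  E         M         L
  Initial     2.139    0.6111   0.02387
  Change     -1.887      2.83    0.9433
  Equil      0.2524     3.441    0.9672
  solve Keq expr → x = 0.9433; check Q = 618.4
Then remove 1.004 M of M.
Step 2:
                  E         M         L
  Initial    0.2524     2.437    0.9672
  Change   -0.08625    0.1294   0.04313
  Equil      0.1662     2.566      1.01
  solve Keq expr → x = 0.04313; check Q = 618.4
Then change container volume by factor 2 (V_new/V_old).
Step 3:
                  E         M         L
  Initial   0.08309     1.283    0.5051
  Change   -0.03793   0.05689   0.01896
  Equil     0.04516      1.34    0.5241
  solve Keq expr → x = 0.01896; check Q = 618.4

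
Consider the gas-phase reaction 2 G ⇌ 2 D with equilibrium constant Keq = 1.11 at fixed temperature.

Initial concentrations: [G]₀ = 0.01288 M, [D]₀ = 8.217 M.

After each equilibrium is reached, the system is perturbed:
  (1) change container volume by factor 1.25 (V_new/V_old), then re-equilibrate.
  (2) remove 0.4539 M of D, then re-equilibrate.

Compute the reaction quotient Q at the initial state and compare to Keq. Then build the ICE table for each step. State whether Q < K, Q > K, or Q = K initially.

Q₀ = 4.0700e+05 vs Keq = 1.11 ⇒ Q>K, reverse
Step 1:
                    G           D
  I           0.01288       8.217
  C             3.995      -3.995
  E             4.008       4.222
  solve Keq expr → x = -1.997; check Q = 1.11
Then change container volume by factor 1.25 (V_new/V_old).
Step 2:
                    G           D
  I             3.206       3.378
  C                 0           0
  E             3.206       3.378
  solve Keq expr → x = 0; check Q = 1.11
Then remove 0.4539 M of D.
Step 3:
                    G           D
  I             3.206       2.924
  C            -0.221       0.221
  E             2.985       3.145
  solve Keq expr → x = 0.1105; check Q = 1.11

Q₀ = 4.0700e+05; Q > K (proceeds reverse)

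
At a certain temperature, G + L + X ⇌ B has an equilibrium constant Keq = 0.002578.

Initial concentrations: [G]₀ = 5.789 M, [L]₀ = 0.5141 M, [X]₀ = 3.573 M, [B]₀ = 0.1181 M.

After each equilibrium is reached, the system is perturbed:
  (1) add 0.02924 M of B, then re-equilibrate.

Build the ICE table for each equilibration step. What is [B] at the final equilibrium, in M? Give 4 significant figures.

Q₀ = 0.01111 vs Keq = 0.002578 ⇒ Q>K, reverse
Step 1:
                   G          L          X          B
  init         5.789     0.5141      3.573     0.1181
  Δ          0.08492    0.08492    0.08492   -0.08492
  eq           5.874      0.599      3.658    0.03318
  solve Keq expr → x = -0.08492; check Q = 0.002578
Then add 0.02924 M of B.
Step 2:
                   G          L          X          B
  init         5.874      0.599      3.658    0.06242
  Δ          0.02731    0.02731    0.02731   -0.02731
  eq           5.901     0.6263      3.685    0.03511
  solve Keq expr → x = -0.02731; check Q = 0.002578

[B]_eq = 0.03511 M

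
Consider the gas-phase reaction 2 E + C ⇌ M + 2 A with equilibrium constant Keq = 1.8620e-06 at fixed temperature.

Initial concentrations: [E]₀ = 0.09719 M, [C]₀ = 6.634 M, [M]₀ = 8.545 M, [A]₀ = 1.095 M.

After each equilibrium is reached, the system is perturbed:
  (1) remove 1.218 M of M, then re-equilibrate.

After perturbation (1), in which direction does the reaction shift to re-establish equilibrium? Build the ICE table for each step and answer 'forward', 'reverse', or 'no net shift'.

Direction: forward

Q₀ = 163.5 vs Keq = 1.8620e-06 ⇒ Q>K, reverse
Step 1:
                   E          C          M          A
  Initial    0.09719      6.634      8.545      1.095
  Change       1.093     0.5467    -0.5467     -1.093
  Equil        1.191      7.181      7.998   0.001539
  solve Keq expr → x = -0.5467; check Q = 1.8620e-06
Then remove 1.218 M of M.
Step 2:
                   E          C          M          A
  Initial      1.191      7.181       6.78   0.001539
  Change  -1.3236e-04 -6.6181e-05 6.6181e-05 1.3236e-04
  Equil        1.191      7.181       6.78   0.001672
  solve Keq expr → x = 6.6181e-05; check Q = 1.8620e-06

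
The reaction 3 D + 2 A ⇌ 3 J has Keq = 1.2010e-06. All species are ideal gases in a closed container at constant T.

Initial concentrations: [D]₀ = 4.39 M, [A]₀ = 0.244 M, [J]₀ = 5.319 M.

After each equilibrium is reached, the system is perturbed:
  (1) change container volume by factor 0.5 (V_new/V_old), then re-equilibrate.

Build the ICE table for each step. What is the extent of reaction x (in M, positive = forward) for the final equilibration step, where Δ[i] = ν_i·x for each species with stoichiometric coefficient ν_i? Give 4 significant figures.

x = 0.0858 M

Q₀ = 29.88 vs Keq = 1.2010e-06 ⇒ Q>K, reverse
Step 1:
                    D           A           J
  init           4.39       0.244       5.319
  Δ             5.081       3.387      -5.081
  eq            9.471       3.631      0.2378
  solve Keq expr → x = -1.694; check Q = 1.2010e-06
Then change container volume by factor 0.5 (V_new/V_old).
Step 2:
                    D           A           J
  init          18.94       7.263      0.4757
  Δ           -0.2574     -0.1716      0.2574
  eq            18.68       7.091      0.7331
  solve Keq expr → x = 0.0858; check Q = 1.2010e-06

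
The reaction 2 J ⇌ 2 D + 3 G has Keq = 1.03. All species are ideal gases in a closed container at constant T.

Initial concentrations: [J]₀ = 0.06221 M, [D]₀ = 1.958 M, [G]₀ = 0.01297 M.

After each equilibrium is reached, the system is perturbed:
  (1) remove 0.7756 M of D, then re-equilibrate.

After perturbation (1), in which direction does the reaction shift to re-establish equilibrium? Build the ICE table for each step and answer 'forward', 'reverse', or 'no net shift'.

Direction: forward

Q₀ = 0.002161 vs Keq = 1.03 ⇒ Q<K, forward
Step 1:
                  J         D         G
  init      0.06221     1.958   0.01297
  Δ        -0.03233   0.03233   0.04849
  eq        0.02988      1.99   0.06146
  solve Keq expr → x = 0.01616; check Q = 1.03
Then remove 0.7756 M of D.
Step 2:
                  J         D         G
  init      0.02988     1.215   0.06146
  Δ       -0.006796  0.006796   0.01019
  eq        0.02309     1.222   0.07166
  solve Keq expr → x = 0.003398; check Q = 1.03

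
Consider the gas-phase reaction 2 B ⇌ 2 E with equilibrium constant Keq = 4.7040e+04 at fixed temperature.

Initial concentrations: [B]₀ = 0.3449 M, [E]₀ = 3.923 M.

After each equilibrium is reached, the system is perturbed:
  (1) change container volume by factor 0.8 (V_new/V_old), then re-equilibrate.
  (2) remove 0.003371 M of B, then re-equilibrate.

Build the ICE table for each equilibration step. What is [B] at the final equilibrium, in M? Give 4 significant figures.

Q₀ = 129.4 vs Keq = 4.7040e+04 ⇒ Q<K, forward
Step 1:
                    B           E
  I            0.3449       3.923
  C           -0.3253      0.3253
  E           0.01959       4.248
  solve Keq expr → x = 0.1627; check Q = 4.7040e+04
Then change container volume by factor 0.8 (V_new/V_old).
Step 2:
                    B           E
  I           0.02448        5.31
  C                 0           0
  E           0.02448        5.31
  solve Keq expr → x = 0; check Q = 4.7040e+04
Then remove 0.003371 M of B.
Step 3:
                    B           E
  I           0.02111        5.31
  C          0.003356   -0.003356
  E           0.02447       5.307
  solve Keq expr → x = -0.001678; check Q = 4.7040e+04

[B]_eq = 0.02447 M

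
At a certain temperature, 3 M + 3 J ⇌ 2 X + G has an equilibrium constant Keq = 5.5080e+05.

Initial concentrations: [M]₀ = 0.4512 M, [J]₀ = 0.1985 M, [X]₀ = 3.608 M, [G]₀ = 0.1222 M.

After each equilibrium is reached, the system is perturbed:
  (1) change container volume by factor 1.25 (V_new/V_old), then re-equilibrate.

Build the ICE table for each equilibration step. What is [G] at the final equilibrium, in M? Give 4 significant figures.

[G]_eq = 0.1338 M

Q₀ = 2214 vs Keq = 5.5080e+05 ⇒ Q<K, forward
Step 1:
                    M           J           X           G
  Initial      0.4512      0.1985       3.608      0.1222
  Change      -0.1455     -0.1455       0.097      0.0485
  Equil        0.3057       0.053       3.705      0.1707
  solve Keq expr → x = 0.0485; check Q = 5.5080e+05
Then change container volume by factor 1.25 (V_new/V_old).
Step 2:
                    M           J           X           G
  Initial      0.2446      0.0424       2.964      0.1366
  Change     0.008419    0.008419   -0.005613   -0.002806
  Equil         0.253     0.05082       2.958      0.1338
  solve Keq expr → x = -0.002806; check Q = 5.5080e+05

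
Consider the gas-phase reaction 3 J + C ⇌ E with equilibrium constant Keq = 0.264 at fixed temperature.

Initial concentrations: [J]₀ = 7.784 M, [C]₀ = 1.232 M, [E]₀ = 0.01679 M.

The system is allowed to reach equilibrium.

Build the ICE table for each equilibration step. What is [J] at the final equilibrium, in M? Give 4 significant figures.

[J]_eq = 4.263 M

Q₀ = 2.8896e-05 vs Keq = 0.264 ⇒ Q<K, forward
Step 1:
                   J          C          E
  I            7.784      1.232    0.01679
  C           -3.521     -1.174      1.174
  E            4.263    0.05822      1.191
  solve Keq expr → x = 1.174; check Q = 0.264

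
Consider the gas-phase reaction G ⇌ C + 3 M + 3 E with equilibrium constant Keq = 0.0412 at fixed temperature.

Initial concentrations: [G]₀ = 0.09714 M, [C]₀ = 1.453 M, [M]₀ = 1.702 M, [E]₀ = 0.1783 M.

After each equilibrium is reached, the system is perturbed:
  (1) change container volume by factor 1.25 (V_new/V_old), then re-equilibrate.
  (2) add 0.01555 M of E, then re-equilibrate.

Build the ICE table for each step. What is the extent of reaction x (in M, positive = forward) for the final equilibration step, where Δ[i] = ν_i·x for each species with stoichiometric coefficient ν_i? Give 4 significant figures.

x = -0.004205 M

Q₀ = 0.418 vs Keq = 0.0412 ⇒ Q>K, reverse
Step 1:
                  G         C         M         E
  Initial   0.09714     1.453     1.702    0.1783
  Change    0.02783  -0.02783  -0.08349  -0.08349
  Equil       0.125     1.425     1.619   0.09481
  solve Keq expr → x = -0.02783; check Q = 0.0412
Then change container volume by factor 1.25 (V_new/V_old).
Step 2:
                  G         C         M         E
  Initial   0.09998      1.14     1.295   0.07584
  Change   -0.01153   0.01153   0.03459   0.03459
  Equil     0.08845     1.152     1.329    0.1104
  solve Keq expr → x = 0.01153; check Q = 0.0412
Then add 0.01555 M of E.
Step 3:
                  G         C         M         E
  Initial   0.08845     1.152     1.329     0.126
  Change   0.004205 -0.004205  -0.01261  -0.01261
  Equil     0.09265     1.147     1.317    0.1134
  solve Keq expr → x = -0.004205; check Q = 0.0412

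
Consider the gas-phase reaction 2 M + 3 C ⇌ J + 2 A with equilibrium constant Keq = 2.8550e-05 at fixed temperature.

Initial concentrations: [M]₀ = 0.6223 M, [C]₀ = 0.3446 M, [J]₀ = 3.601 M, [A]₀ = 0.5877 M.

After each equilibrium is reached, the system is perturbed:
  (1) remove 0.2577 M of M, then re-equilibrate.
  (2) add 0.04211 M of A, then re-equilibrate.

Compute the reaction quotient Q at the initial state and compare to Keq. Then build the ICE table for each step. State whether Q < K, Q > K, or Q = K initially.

Q₀ = 78.49 vs Keq = 2.8550e-05 ⇒ Q>K, reverse
Step 1:
                    M           C           J           A
  init         0.6223      0.3446       3.601      0.5877
  Δ            0.5829      0.8744     -0.2915     -0.5829
  eq            1.205       1.219        3.31    0.004764
  solve Keq expr → x = -0.2915; check Q = 2.8550e-05
Then remove 0.2577 M of M.
Step 2:
                    M           C           J           A
  init         0.9475       1.219        3.31    0.004764
  Δ          0.001007    0.001511 -5.0372e-04   -0.001007
  eq           0.9485       1.221       3.309    0.003757
  solve Keq expr → x = -5.0372e-04; check Q = 2.8550e-05
Then add 0.04211 M of A.
Step 3:
                    M           C           J           A
  init         0.9485       1.221       3.309     0.04587
  Δ           0.04163     0.06244    -0.02081    -0.04163
  eq           0.9902       1.283       3.288     0.00424
  solve Keq expr → x = -0.02081; check Q = 2.8550e-05

Q₀ = 78.49; Q > K (proceeds reverse)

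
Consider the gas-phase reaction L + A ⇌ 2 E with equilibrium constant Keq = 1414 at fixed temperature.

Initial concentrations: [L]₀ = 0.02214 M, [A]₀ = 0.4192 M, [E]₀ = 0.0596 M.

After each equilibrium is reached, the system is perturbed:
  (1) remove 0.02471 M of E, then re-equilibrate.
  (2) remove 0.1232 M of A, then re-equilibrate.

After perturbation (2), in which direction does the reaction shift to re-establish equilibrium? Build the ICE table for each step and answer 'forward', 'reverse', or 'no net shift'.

Q₀ = 0.3827 vs Keq = 1414 ⇒ Q<K, forward
Step 1:
                   L          A          E
  Initial    0.02214     0.4192     0.0596
  Change    -0.02212   -0.02212    0.04424
  Equil   1.9205e-05     0.3971     0.1038
  solve Keq expr → x = 0.02212; check Q = 1414
Then remove 0.02471 M of E.
Step 2:
                   L          A          E
  Initial 1.9205e-05     0.3971    0.07913
  Change  -8.0478e-06 -8.0478e-06 1.6096e-05
  Equil   1.1157e-05     0.3971    0.07915
  solve Keq expr → x = 8.0478e-06; check Q = 1414
Then remove 0.1232 M of A.
Step 3:
                   L          A          E
  Initial 1.1157e-05     0.2739    0.07915
  Change  5.0147e-06 5.0147e-06 -1.0029e-05
  Equil   1.6172e-05     0.2739    0.07914
  solve Keq expr → x = -5.0147e-06; check Q = 1414

Direction: reverse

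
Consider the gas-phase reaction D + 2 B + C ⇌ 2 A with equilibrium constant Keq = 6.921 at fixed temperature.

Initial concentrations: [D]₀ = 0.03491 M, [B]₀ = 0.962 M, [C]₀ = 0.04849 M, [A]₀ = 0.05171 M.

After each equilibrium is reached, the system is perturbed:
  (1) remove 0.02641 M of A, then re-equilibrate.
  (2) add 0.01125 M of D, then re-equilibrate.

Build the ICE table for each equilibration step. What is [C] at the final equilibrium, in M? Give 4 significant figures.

[C]_eq = 0.02829 M

Q₀ = 1.707 vs Keq = 6.921 ⇒ Q<K, forward
Step 1:
                    D           B           C           A
  init        0.03491       0.962     0.04849     0.05171
  Δ          -0.01107    -0.02214    -0.01107     0.02214
  eq          0.02384      0.9399     0.03742     0.07385
  solve Keq expr → x = 0.01107; check Q = 6.921
Then remove 0.02641 M of A.
Step 2:
                    D           B           C           A
  init        0.02384      0.9399     0.03742     0.04744
  Δ         -0.005647    -0.01129   -0.005647     0.01129
  eq          0.01819      0.9286     0.03177     0.05873
  solve Keq expr → x = 0.005647; check Q = 6.921
Then add 0.01125 M of D.
Step 3:
                    D           B           C           A
  init        0.02944      0.9286     0.03177     0.05873
  Δ         -0.003484   -0.006969   -0.003484    0.006969
  eq          0.02596      0.9216     0.02829      0.0657
  solve Keq expr → x = 0.003484; check Q = 6.921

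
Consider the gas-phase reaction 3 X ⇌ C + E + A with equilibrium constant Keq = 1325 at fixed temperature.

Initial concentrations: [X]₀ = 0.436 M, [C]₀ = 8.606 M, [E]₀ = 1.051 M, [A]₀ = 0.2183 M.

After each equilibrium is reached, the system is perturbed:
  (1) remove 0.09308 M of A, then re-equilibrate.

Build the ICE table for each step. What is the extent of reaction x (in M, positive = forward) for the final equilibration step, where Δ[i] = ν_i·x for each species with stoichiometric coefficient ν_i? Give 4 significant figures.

Q₀ = 23.82 vs Keq = 1325 ⇒ Q<K, forward
Step 1:
                  X         C         E         A
  I           0.436     8.606     1.051    0.2183
  C         -0.3019    0.1006    0.1006    0.1006
  E          0.1341     8.707     1.152    0.3189
  solve Keq expr → x = 0.1006; check Q = 1325
Then remove 0.09308 M of A.
Step 2:
                  X         C         E         A
  I          0.1341     8.707     1.152    0.2258
  C         -0.0136  0.004534  0.004534  0.004534
  E          0.1205     8.711     1.156    0.2304
  solve Keq expr → x = 0.004534; check Q = 1325

x = 0.004534 M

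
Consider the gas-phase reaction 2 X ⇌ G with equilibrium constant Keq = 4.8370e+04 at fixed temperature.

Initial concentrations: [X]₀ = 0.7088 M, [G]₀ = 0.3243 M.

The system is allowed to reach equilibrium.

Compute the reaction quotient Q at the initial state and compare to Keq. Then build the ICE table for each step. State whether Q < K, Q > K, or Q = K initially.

Q₀ = 0.6455 vs Keq = 4.8370e+04 ⇒ Q<K, forward
Step 1:
                    X           G
  init         0.7088      0.3243
  Δ           -0.7051      0.3525
  eq         0.003741      0.6768
  solve Keq expr → x = 0.3525; check Q = 4.8370e+04

Q₀ = 0.6455; Q < K (proceeds forward)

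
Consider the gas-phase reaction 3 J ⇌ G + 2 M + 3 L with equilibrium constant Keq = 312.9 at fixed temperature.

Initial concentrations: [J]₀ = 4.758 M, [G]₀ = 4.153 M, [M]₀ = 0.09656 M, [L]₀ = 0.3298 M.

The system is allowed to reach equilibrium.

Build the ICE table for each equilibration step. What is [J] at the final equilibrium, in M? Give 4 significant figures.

[J]_eq = 1.548 M

Q₀ = 1.2895e-05 vs Keq = 312.9 ⇒ Q<K, forward
Step 1:
                    J           G           M           L
  Initial       4.758       4.153     0.09656      0.3298
  Change        -3.21        1.07        2.14        3.21
  Equil         1.548       5.223       2.237        3.54
  solve Keq expr → x = 1.07; check Q = 312.9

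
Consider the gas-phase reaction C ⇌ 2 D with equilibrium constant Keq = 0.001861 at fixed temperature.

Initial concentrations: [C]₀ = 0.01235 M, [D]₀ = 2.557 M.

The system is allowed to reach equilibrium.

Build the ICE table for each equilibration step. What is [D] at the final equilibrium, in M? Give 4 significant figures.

[D]_eq = 0.04855 M

Q₀ = 529.4 vs Keq = 0.001861 ⇒ Q>K, reverse
Step 1:
                    C           D
  Initial     0.01235       2.557
  Change        1.254      -2.508
  Equil         1.267     0.04855
  solve Keq expr → x = -1.254; check Q = 0.001861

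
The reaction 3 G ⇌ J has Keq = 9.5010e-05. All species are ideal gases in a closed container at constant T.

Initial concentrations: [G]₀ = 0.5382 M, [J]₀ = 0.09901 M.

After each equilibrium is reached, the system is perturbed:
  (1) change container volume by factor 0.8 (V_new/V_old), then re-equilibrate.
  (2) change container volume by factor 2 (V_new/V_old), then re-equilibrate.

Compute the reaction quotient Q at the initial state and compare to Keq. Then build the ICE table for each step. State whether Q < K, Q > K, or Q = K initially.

Q₀ = 0.6351 vs Keq = 9.5010e-05 ⇒ Q>K, reverse
Step 1:
                    G           J
  Initial      0.5382     0.09901
  Change       0.2969    -0.09895
  Equil        0.8351  5.5326e-05
  solve Keq expr → x = -0.09895; check Q = 9.5010e-05
Then change container volume by factor 0.8 (V_new/V_old).
Step 2:
                    G           J
  Initial       1.044  6.9157e-05
  Change  -1.1659e-04  3.8865e-05
  Equil         1.044  1.0802e-04
  solve Keq expr → x = 3.8865e-05; check Q = 9.5010e-05
Then change container volume by factor 2 (V_new/V_old).
Step 3:
                    G           J
  Initial      0.5219  5.4011e-05
  Change   1.2150e-04 -4.0499e-05
  Equil         0.522  1.3512e-05
  solve Keq expr → x = -4.0499e-05; check Q = 9.5010e-05

Q₀ = 0.6351; Q > K (proceeds reverse)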